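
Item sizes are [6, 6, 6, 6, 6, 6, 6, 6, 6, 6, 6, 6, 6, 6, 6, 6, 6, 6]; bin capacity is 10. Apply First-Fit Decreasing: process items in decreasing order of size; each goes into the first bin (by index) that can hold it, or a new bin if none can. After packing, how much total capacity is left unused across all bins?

72

Sorted descending: 6, 6, 6, 6, 6, 6, 6, 6, 6, 6, 6, 6, 6, 6, 6, 6, 6, 6.
Put 6 in bin 1; 4 remain.
Put 6 in bin 2; 4 remain.
Put 6 in bin 3; 4 remain.
Put 6 in bin 4; 4 remain.
Put 6 in bin 5; 4 remain.
Put 6 in bin 6; 4 remain.
Put 6 in bin 7; 4 remain.
Put 6 in bin 8; 4 remain.
Put 6 in bin 9; 4 remain.
Put 6 in bin 10; 4 remain.
Put 6 in bin 11; 4 remain.
Put 6 in bin 12; 4 remain.
Put 6 in bin 13; 4 remain.
Put 6 in bin 14; 4 remain.
Put 6 in bin 15; 4 remain.
Put 6 in bin 16; 4 remain.
Put 6 in bin 17; 4 remain.
Put 6 in bin 18; 4 remain.
18 bins × 10 = 180; used 108; unused 72.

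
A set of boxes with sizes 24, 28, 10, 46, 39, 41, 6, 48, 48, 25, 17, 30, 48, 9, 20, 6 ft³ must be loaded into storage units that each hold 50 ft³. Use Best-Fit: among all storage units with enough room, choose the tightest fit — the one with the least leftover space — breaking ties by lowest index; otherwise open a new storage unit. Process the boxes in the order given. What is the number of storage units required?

Put 24 ft³ in storage unit 1; 26 ft³ remain.
Put 28 ft³ in storage unit 2; 22 ft³ remain.
Put 10 ft³ in storage unit 2; 12 ft³ remain.
Put 46 ft³ in storage unit 3; 4 ft³ remain.
Put 39 ft³ in storage unit 4; 11 ft³ remain.
Put 41 ft³ in storage unit 5; 9 ft³ remain.
Put 6 ft³ in storage unit 5; 3 ft³ remain.
Put 48 ft³ in storage unit 6; 2 ft³ remain.
Put 48 ft³ in storage unit 7; 2 ft³ remain.
Put 25 ft³ in storage unit 1; 1 ft³ remain.
Put 17 ft³ in storage unit 8; 33 ft³ remain.
Put 30 ft³ in storage unit 8; 3 ft³ remain.
Put 48 ft³ in storage unit 9; 2 ft³ remain.
Put 9 ft³ in storage unit 4; 2 ft³ remain.
Put 20 ft³ in storage unit 10; 30 ft³ remain.
Put 6 ft³ in storage unit 2; 6 ft³ remain.
Final storage units: [24,25] [28,10,6] [46] [39,9] [41,6] [48] [48] [17,30] [48] [20].

10 storage units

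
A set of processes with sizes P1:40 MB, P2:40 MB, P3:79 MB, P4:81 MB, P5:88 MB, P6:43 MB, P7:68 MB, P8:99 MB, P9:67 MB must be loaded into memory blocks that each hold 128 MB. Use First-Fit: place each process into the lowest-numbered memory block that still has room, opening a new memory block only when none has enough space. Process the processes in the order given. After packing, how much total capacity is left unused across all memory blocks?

291

P1 (40 MB) → memory block 1 (remaining 88 MB)
P2 (40 MB) → memory block 1 (remaining 48 MB)
P3 (79 MB) → memory block 2 (remaining 49 MB)
P4 (81 MB) → memory block 3 (remaining 47 MB)
P5 (88 MB) → memory block 4 (remaining 40 MB)
P6 (43 MB) → memory block 1 (remaining 5 MB)
P7 (68 MB) → memory block 5 (remaining 60 MB)
P8 (99 MB) → memory block 6 (remaining 29 MB)
P9 (67 MB) → memory block 7 (remaining 61 MB)
7 memory blocks × 128 MB = 896 MB; used 605 MB; unused 291 MB.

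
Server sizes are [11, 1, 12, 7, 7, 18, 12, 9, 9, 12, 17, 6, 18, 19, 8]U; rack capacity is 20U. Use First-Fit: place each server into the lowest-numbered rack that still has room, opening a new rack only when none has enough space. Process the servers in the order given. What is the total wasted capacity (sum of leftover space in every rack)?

14

rack 1: place 11U, 9U left
rack 1: place 1U, 8U left
rack 2: place 12U, 8U left
rack 1: place 7U, 1U left
rack 2: place 7U, 1U left
rack 3: place 18U, 2U left
rack 4: place 12U, 8U left
rack 5: place 9U, 11U left
rack 5: place 9U, 2U left
rack 6: place 12U, 8U left
rack 7: place 17U, 3U left
rack 4: place 6U, 2U left
rack 8: place 18U, 2U left
rack 9: place 19U, 1U left
rack 6: place 8U, 0U left
9 racks × 20U = 180U; used 166U; unused 14U.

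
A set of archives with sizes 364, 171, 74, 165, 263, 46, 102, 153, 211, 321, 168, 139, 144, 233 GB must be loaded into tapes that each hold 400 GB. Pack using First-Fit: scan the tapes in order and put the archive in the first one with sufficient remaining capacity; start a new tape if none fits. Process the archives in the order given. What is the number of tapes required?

364 GB → tape 1 (remaining 36 GB)
171 GB → tape 2 (remaining 229 GB)
74 GB → tape 2 (remaining 155 GB)
165 GB → tape 3 (remaining 235 GB)
263 GB → tape 4 (remaining 137 GB)
46 GB → tape 2 (remaining 109 GB)
102 GB → tape 2 (remaining 7 GB)
153 GB → tape 3 (remaining 82 GB)
211 GB → tape 5 (remaining 189 GB)
321 GB → tape 6 (remaining 79 GB)
168 GB → tape 5 (remaining 21 GB)
139 GB → tape 7 (remaining 261 GB)
144 GB → tape 7 (remaining 117 GB)
233 GB → tape 8 (remaining 167 GB)
Final tapes: [364] [171,74,46,102] [165,153] [263] [211,168] [321] [139,144] [233].

8 tapes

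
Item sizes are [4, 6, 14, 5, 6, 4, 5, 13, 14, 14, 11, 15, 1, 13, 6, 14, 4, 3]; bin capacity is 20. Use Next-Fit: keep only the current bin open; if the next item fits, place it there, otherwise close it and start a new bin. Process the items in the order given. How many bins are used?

11

4 → bin 1 (remaining 16)
6 → bin 1 (remaining 10)
14 → bin 2 (remaining 6)
5 → bin 2 (remaining 1)
6 → bin 3 (remaining 14)
4 → bin 3 (remaining 10)
5 → bin 3 (remaining 5)
13 → bin 4 (remaining 7)
14 → bin 5 (remaining 6)
14 → bin 6 (remaining 6)
11 → bin 7 (remaining 9)
15 → bin 8 (remaining 5)
1 → bin 8 (remaining 4)
13 → bin 9 (remaining 7)
6 → bin 9 (remaining 1)
14 → bin 10 (remaining 6)
4 → bin 10 (remaining 2)
3 → bin 11 (remaining 17)
Final bins: [4,6] [14,5] [6,4,5] [13] [14] [14] [11] [15,1] [13,6] [14,4] [3].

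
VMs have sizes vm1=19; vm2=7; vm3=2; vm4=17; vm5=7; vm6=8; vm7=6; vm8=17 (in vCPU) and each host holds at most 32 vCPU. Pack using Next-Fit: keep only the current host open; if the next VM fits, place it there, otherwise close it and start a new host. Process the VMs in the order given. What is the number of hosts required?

3

Put vm1 (19 vCPU) in host 1; 13 vCPU remain.
Put vm2 (7 vCPU) in host 1; 6 vCPU remain.
Put vm3 (2 vCPU) in host 1; 4 vCPU remain.
Put vm4 (17 vCPU) in host 2; 15 vCPU remain.
Put vm5 (7 vCPU) in host 2; 8 vCPU remain.
Put vm6 (8 vCPU) in host 2; 0 vCPU remain.
Put vm7 (6 vCPU) in host 3; 26 vCPU remain.
Put vm8 (17 vCPU) in host 3; 9 vCPU remain.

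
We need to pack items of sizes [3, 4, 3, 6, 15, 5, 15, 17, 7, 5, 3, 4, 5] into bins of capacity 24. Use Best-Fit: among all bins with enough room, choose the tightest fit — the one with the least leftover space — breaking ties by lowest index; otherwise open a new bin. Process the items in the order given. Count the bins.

3 → bin 1 (remaining 21)
4 → bin 1 (remaining 17)
3 → bin 1 (remaining 14)
6 → bin 1 (remaining 8)
15 → bin 2 (remaining 9)
5 → bin 1 (remaining 3)
15 → bin 3 (remaining 9)
17 → bin 4 (remaining 7)
7 → bin 4 (remaining 0)
5 → bin 2 (remaining 4)
3 → bin 1 (remaining 0)
4 → bin 2 (remaining 0)
5 → bin 3 (remaining 4)

4 bins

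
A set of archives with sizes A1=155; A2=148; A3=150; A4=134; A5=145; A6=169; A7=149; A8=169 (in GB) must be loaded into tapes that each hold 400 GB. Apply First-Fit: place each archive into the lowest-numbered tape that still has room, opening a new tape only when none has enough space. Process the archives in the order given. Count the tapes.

tape 1: place A1 (155 GB), 245 GB left
tape 1: place A2 (148 GB), 97 GB left
tape 2: place A3 (150 GB), 250 GB left
tape 2: place A4 (134 GB), 116 GB left
tape 3: place A5 (145 GB), 255 GB left
tape 3: place A6 (169 GB), 86 GB left
tape 4: place A7 (149 GB), 251 GB left
tape 4: place A8 (169 GB), 82 GB left

4 tapes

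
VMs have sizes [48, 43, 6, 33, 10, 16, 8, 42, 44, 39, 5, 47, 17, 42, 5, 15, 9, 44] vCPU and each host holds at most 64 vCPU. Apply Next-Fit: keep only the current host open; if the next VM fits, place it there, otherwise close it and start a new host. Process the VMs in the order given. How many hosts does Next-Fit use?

9 hosts

48 vCPU → host 1 (remaining 16 vCPU)
43 vCPU → host 2 (remaining 21 vCPU)
6 vCPU → host 2 (remaining 15 vCPU)
33 vCPU → host 3 (remaining 31 vCPU)
10 vCPU → host 3 (remaining 21 vCPU)
16 vCPU → host 3 (remaining 5 vCPU)
8 vCPU → host 4 (remaining 56 vCPU)
42 vCPU → host 4 (remaining 14 vCPU)
44 vCPU → host 5 (remaining 20 vCPU)
39 vCPU → host 6 (remaining 25 vCPU)
5 vCPU → host 6 (remaining 20 vCPU)
47 vCPU → host 7 (remaining 17 vCPU)
17 vCPU → host 7 (remaining 0 vCPU)
42 vCPU → host 8 (remaining 22 vCPU)
5 vCPU → host 8 (remaining 17 vCPU)
15 vCPU → host 8 (remaining 2 vCPU)
9 vCPU → host 9 (remaining 55 vCPU)
44 vCPU → host 9 (remaining 11 vCPU)
Final hosts: [48] [43,6] [33,10,16] [8,42] [44] [39,5] [47,17] [42,5,15] [9,44].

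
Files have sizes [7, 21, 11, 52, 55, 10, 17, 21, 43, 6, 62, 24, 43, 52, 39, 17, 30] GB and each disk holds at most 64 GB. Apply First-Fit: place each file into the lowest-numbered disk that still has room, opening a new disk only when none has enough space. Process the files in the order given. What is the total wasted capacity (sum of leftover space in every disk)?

Put 7 GB in disk 1; 57 GB remain.
Put 21 GB in disk 1; 36 GB remain.
Put 11 GB in disk 1; 25 GB remain.
Put 52 GB in disk 2; 12 GB remain.
Put 55 GB in disk 3; 9 GB remain.
Put 10 GB in disk 1; 15 GB remain.
Put 17 GB in disk 4; 47 GB remain.
Put 21 GB in disk 4; 26 GB remain.
Put 43 GB in disk 5; 21 GB remain.
Put 6 GB in disk 1; 9 GB remain.
Put 62 GB in disk 6; 2 GB remain.
Put 24 GB in disk 4; 2 GB remain.
Put 43 GB in disk 7; 21 GB remain.
Put 52 GB in disk 8; 12 GB remain.
Put 39 GB in disk 9; 25 GB remain.
Put 17 GB in disk 5; 4 GB remain.
Put 30 GB in disk 10; 34 GB remain.
10 disks × 64 GB = 640 GB; used 510 GB; unused 130 GB.

130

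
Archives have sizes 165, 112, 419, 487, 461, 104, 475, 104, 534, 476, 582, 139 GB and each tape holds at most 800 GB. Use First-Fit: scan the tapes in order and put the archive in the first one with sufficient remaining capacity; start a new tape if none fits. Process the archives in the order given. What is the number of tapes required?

7

tape 1: place 165 GB, 635 GB left
tape 1: place 112 GB, 523 GB left
tape 1: place 419 GB, 104 GB left
tape 2: place 487 GB, 313 GB left
tape 3: place 461 GB, 339 GB left
tape 1: place 104 GB, 0 GB left
tape 4: place 475 GB, 325 GB left
tape 2: place 104 GB, 209 GB left
tape 5: place 534 GB, 266 GB left
tape 6: place 476 GB, 324 GB left
tape 7: place 582 GB, 218 GB left
tape 2: place 139 GB, 70 GB left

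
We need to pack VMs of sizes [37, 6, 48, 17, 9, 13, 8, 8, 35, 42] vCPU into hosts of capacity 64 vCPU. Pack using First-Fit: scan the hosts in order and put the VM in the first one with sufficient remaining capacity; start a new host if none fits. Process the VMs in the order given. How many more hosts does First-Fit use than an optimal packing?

First-Fit: [37,6,17] [48,9] [13,8,8,35] [42] → 4 hosts.
Total size 223 vCPU; any packing needs at least ⌈223/64⌉ = 4 hosts.
So 4 is already optimal.

0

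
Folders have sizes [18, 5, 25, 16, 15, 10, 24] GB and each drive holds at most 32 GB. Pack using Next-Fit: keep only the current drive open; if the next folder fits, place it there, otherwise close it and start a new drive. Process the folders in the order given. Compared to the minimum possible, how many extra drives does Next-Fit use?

Next-Fit: [18,5] [25] [16,15] [10] [24] → 5 drives.
Total size 113 GB; any packing needs at least ⌈113/32⌉ = 4 drives.
An optimal packing achieves that bound: [25,5] [24] [18,10] [16,15] → 4 drives.
Excess: 5 − 4 = 1.

1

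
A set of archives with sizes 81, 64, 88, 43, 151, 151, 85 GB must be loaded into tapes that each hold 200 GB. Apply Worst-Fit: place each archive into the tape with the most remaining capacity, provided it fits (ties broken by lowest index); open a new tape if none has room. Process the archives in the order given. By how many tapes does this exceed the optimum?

1

Worst-Fit: [81,64] [88,43] [151] [151] [85] → 5 tapes.
Total size 663 GB; any packing needs at least ⌈663/200⌉ = 4 tapes.
An optimal packing achieves that bound: [151,43] [151] [88,85] [81,64] → 4 tapes.
Excess: 5 − 4 = 1.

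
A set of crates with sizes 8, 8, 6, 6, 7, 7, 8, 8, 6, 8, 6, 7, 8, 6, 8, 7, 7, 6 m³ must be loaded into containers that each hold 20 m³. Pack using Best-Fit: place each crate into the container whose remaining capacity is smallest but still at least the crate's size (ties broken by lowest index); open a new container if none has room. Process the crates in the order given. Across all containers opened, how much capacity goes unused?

33

container 1: place 8 m³, 12 m³ left
container 1: place 8 m³, 4 m³ left
container 2: place 6 m³, 14 m³ left
container 2: place 6 m³, 8 m³ left
container 2: place 7 m³, 1 m³ left
container 3: place 7 m³, 13 m³ left
container 3: place 8 m³, 5 m³ left
container 4: place 8 m³, 12 m³ left
container 4: place 6 m³, 6 m³ left
container 5: place 8 m³, 12 m³ left
container 4: place 6 m³, 0 m³ left
container 5: place 7 m³, 5 m³ left
container 6: place 8 m³, 12 m³ left
container 6: place 6 m³, 6 m³ left
container 7: place 8 m³, 12 m³ left
container 7: place 7 m³, 5 m³ left
container 8: place 7 m³, 13 m³ left
container 6: place 6 m³, 0 m³ left
8 containers × 20 m³ = 160 m³; used 127 m³; unused 33 m³.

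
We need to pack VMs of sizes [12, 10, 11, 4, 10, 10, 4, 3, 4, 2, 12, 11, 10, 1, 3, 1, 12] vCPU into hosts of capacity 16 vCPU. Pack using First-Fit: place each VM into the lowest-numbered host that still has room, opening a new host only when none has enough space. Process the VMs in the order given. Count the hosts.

12 vCPU → host 1 (remaining 4 vCPU)
10 vCPU → host 2 (remaining 6 vCPU)
11 vCPU → host 3 (remaining 5 vCPU)
4 vCPU → host 1 (remaining 0 vCPU)
10 vCPU → host 4 (remaining 6 vCPU)
10 vCPU → host 5 (remaining 6 vCPU)
4 vCPU → host 2 (remaining 2 vCPU)
3 vCPU → host 3 (remaining 2 vCPU)
4 vCPU → host 4 (remaining 2 vCPU)
2 vCPU → host 2 (remaining 0 vCPU)
12 vCPU → host 6 (remaining 4 vCPU)
11 vCPU → host 7 (remaining 5 vCPU)
10 vCPU → host 8 (remaining 6 vCPU)
1 vCPU → host 3 (remaining 1 vCPU)
3 vCPU → host 5 (remaining 3 vCPU)
1 vCPU → host 3 (remaining 0 vCPU)
12 vCPU → host 9 (remaining 4 vCPU)
Final hosts: [12,4] [10,4,2] [11,3,1,1] [10,4] [10,3] [12] [11] [10] [12].

9 hosts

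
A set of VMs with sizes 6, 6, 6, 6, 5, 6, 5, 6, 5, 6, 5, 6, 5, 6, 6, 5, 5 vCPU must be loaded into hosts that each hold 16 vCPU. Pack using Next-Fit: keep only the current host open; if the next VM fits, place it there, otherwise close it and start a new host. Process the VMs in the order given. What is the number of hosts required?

8 hosts

Put 6 vCPU in host 1; 10 vCPU remain.
Put 6 vCPU in host 1; 4 vCPU remain.
Put 6 vCPU in host 2; 10 vCPU remain.
Put 6 vCPU in host 2; 4 vCPU remain.
Put 5 vCPU in host 3; 11 vCPU remain.
Put 6 vCPU in host 3; 5 vCPU remain.
Put 5 vCPU in host 3; 0 vCPU remain.
Put 6 vCPU in host 4; 10 vCPU remain.
Put 5 vCPU in host 4; 5 vCPU remain.
Put 6 vCPU in host 5; 10 vCPU remain.
Put 5 vCPU in host 5; 5 vCPU remain.
Put 6 vCPU in host 6; 10 vCPU remain.
Put 5 vCPU in host 6; 5 vCPU remain.
Put 6 vCPU in host 7; 10 vCPU remain.
Put 6 vCPU in host 7; 4 vCPU remain.
Put 5 vCPU in host 8; 11 vCPU remain.
Put 5 vCPU in host 8; 6 vCPU remain.
Final hosts: [6,6] [6,6] [5,6,5] [6,5] [6,5] [6,5] [6,6] [5,5].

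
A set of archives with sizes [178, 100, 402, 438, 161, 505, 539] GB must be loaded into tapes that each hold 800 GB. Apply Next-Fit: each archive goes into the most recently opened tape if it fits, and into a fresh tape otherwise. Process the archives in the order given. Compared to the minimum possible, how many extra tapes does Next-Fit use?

0

Next-Fit: [178,100,402] [438,161] [505] [539] → 4 tapes.
4 archives exceed 400 GB (half the capacity), and no two of those can share a tape, so at least 4 tapes are needed.
So 4 is already optimal.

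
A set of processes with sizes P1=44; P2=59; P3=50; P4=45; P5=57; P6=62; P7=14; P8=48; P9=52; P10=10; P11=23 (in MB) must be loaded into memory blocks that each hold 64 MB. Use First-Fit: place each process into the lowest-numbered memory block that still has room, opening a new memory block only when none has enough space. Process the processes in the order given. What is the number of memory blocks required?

9 memory blocks

P1 (44 MB) → memory block 1 (remaining 20 MB)
P2 (59 MB) → memory block 2 (remaining 5 MB)
P3 (50 MB) → memory block 3 (remaining 14 MB)
P4 (45 MB) → memory block 4 (remaining 19 MB)
P5 (57 MB) → memory block 5 (remaining 7 MB)
P6 (62 MB) → memory block 6 (remaining 2 MB)
P7 (14 MB) → memory block 1 (remaining 6 MB)
P8 (48 MB) → memory block 7 (remaining 16 MB)
P9 (52 MB) → memory block 8 (remaining 12 MB)
P10 (10 MB) → memory block 3 (remaining 4 MB)
P11 (23 MB) → memory block 9 (remaining 41 MB)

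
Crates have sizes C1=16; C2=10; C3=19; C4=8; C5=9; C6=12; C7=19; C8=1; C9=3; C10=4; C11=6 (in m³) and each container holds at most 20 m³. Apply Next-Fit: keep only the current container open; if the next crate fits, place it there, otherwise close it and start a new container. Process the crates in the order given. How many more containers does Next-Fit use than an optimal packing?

Next-Fit: [16] [10] [19] [8,9] [12] [19,1] [3,4,6] → 7 containers.
Total size 107 m³; any packing needs at least ⌈107/20⌉ = 6 containers.
An optimal packing achieves that bound: [19,1] [19] [16,4] [12,8] [10,9] [6,3] → 6 containers.
Excess: 7 − 6 = 1.

1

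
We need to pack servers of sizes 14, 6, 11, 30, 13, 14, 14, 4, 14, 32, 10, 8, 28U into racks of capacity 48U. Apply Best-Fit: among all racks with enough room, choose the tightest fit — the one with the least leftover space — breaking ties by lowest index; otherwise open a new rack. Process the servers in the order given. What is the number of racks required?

5

Put 14U in rack 1; 34U remain.
Put 6U in rack 1; 28U remain.
Put 11U in rack 1; 17U remain.
Put 30U in rack 2; 18U remain.
Put 13U in rack 1; 4U remain.
Put 14U in rack 2; 4U remain.
Put 14U in rack 3; 34U remain.
Put 4U in rack 1; 0U remain.
Put 14U in rack 3; 20U remain.
Put 32U in rack 4; 16U remain.
Put 10U in rack 4; 6U remain.
Put 8U in rack 3; 12U remain.
Put 28U in rack 5; 20U remain.
Final racks: [14,6,11,13,4] [30,14] [14,14,8] [32,10] [28].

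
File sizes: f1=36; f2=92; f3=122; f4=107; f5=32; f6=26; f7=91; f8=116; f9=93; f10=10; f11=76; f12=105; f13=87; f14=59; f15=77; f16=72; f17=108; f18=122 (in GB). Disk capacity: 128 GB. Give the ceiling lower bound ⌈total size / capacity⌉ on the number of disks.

12

Total size = 36 + 92 + 122 + 107 + 32 + 26 + 91 + 116 + 93 + 10 + 76 + 105 + 87 + 59 + 77 + 72 + 108 + 122 = 1431 GB.
⌈1431 / 128⌉ = 12.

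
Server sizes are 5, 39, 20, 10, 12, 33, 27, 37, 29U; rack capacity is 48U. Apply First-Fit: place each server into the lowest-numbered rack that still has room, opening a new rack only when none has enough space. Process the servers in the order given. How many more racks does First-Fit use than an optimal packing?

1

First-Fit: [5,39] [20,10,12] [33] [27] [37] [29] → 6 racks.
Total size 212U; any packing needs at least ⌈212/48⌉ = 5 racks.
An optimal packing achieves that bound: [39,5] [37,10] [33,12] [29] [27,20] → 5 racks.
Excess: 6 − 5 = 1.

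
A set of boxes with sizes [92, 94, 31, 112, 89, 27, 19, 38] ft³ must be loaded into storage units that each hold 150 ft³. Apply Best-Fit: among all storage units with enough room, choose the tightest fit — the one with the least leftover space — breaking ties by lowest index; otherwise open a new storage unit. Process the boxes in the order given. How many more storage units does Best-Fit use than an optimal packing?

0

Best-Fit: [92,38] [94,31,19] [112,27] [89] → 4 storage units.
Total size 502 ft³; any packing needs at least ⌈502/150⌉ = 4 storage units.
So 4 is already optimal.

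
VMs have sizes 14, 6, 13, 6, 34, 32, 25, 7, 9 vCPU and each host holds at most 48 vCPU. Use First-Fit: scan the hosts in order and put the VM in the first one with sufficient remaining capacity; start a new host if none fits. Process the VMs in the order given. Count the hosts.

Put 14 vCPU in host 1; 34 vCPU remain.
Put 6 vCPU in host 1; 28 vCPU remain.
Put 13 vCPU in host 1; 15 vCPU remain.
Put 6 vCPU in host 1; 9 vCPU remain.
Put 34 vCPU in host 2; 14 vCPU remain.
Put 32 vCPU in host 3; 16 vCPU remain.
Put 25 vCPU in host 4; 23 vCPU remain.
Put 7 vCPU in host 1; 2 vCPU remain.
Put 9 vCPU in host 2; 5 vCPU remain.
Final hosts: [14,6,13,6,7] [34,9] [32] [25].

4 hosts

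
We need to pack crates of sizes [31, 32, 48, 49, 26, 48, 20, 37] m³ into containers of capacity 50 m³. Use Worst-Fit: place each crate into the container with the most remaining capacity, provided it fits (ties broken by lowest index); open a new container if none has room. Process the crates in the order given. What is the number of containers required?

7

Put 31 m³ in container 1; 19 m³ remain.
Put 32 m³ in container 2; 18 m³ remain.
Put 48 m³ in container 3; 2 m³ remain.
Put 49 m³ in container 4; 1 m³ remain.
Put 26 m³ in container 5; 24 m³ remain.
Put 48 m³ in container 6; 2 m³ remain.
Put 20 m³ in container 5; 4 m³ remain.
Put 37 m³ in container 7; 13 m³ remain.
Final containers: [31] [32] [48] [49] [26,20] [48] [37].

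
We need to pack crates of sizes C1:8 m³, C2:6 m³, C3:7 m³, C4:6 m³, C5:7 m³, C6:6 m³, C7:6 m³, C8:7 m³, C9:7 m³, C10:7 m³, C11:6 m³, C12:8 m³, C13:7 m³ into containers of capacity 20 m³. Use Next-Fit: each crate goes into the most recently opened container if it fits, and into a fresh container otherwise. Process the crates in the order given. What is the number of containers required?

5

container 1: place C1 (8 m³), 12 m³ left
container 1: place C2 (6 m³), 6 m³ left
container 2: place C3 (7 m³), 13 m³ left
container 2: place C4 (6 m³), 7 m³ left
container 2: place C5 (7 m³), 0 m³ left
container 3: place C6 (6 m³), 14 m³ left
container 3: place C7 (6 m³), 8 m³ left
container 3: place C8 (7 m³), 1 m³ left
container 4: place C9 (7 m³), 13 m³ left
container 4: place C10 (7 m³), 6 m³ left
container 4: place C11 (6 m³), 0 m³ left
container 5: place C12 (8 m³), 12 m³ left
container 5: place C13 (7 m³), 5 m³ left
Final containers: [8,6] [7,6,7] [6,6,7] [7,7,6] [8,7].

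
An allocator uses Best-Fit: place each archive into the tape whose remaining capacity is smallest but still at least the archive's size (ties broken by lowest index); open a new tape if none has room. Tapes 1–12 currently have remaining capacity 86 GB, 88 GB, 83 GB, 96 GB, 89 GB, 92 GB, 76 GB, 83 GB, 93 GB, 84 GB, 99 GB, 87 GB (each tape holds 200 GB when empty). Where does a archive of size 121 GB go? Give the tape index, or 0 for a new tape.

0

No tape has ≥ 121 GB free, so a new tape is opened.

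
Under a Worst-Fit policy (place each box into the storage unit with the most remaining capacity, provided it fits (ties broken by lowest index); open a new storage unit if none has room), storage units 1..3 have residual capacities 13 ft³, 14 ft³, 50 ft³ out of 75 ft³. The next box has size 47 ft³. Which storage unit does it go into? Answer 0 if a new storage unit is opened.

3

Storage units with room: storage unit 3 (50 ft³).
Most room is storage unit 3 with 50 ft³ free.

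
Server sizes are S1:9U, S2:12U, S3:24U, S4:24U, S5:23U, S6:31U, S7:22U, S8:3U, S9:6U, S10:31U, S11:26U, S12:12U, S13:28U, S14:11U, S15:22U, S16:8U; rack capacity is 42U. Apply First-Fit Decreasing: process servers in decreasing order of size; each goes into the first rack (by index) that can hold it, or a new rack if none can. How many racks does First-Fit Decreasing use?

Sorted descending: 31, 31, 28, 26, 24, 24, 23, 22, 22, 12, 12, 11, 9, 8, 6, 3.
rack 1: place 31U, 11U left
rack 2: place 31U, 11U left
rack 3: place 28U, 14U left
rack 4: place 26U, 16U left
rack 5: place 24U, 18U left
rack 6: place 24U, 18U left
rack 7: place 23U, 19U left
rack 8: place 22U, 20U left
rack 9: place 22U, 20U left
rack 3: place 12U, 2U left
rack 4: place 12U, 4U left
rack 1: place 11U, 0U left
rack 2: place 9U, 2U left
rack 5: place 8U, 10U left
rack 5: place 6U, 4U left
rack 4: place 3U, 1U left

9 racks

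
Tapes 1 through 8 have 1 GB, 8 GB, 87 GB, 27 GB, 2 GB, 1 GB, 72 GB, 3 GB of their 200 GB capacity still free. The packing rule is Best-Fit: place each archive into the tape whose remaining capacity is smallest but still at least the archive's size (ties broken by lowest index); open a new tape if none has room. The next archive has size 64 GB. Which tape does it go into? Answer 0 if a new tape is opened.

Tapes with room: tape 3 (87 GB), tape 7 (72 GB).
Tightest fit is tape 7 with 72 GB free.

7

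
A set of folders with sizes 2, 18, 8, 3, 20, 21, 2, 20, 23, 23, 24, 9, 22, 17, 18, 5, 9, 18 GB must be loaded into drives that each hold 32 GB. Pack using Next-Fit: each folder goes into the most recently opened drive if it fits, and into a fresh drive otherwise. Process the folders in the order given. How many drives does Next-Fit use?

2 GB → drive 1 (remaining 30 GB)
18 GB → drive 1 (remaining 12 GB)
8 GB → drive 1 (remaining 4 GB)
3 GB → drive 1 (remaining 1 GB)
20 GB → drive 2 (remaining 12 GB)
21 GB → drive 3 (remaining 11 GB)
2 GB → drive 3 (remaining 9 GB)
20 GB → drive 4 (remaining 12 GB)
23 GB → drive 5 (remaining 9 GB)
23 GB → drive 6 (remaining 9 GB)
24 GB → drive 7 (remaining 8 GB)
9 GB → drive 8 (remaining 23 GB)
22 GB → drive 8 (remaining 1 GB)
17 GB → drive 9 (remaining 15 GB)
18 GB → drive 10 (remaining 14 GB)
5 GB → drive 10 (remaining 9 GB)
9 GB → drive 10 (remaining 0 GB)
18 GB → drive 11 (remaining 14 GB)

11 drives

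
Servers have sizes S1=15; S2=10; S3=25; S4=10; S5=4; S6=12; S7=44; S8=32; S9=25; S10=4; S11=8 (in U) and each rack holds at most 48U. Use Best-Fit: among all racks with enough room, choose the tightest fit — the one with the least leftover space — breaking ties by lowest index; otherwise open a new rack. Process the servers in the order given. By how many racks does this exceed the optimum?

Best-Fit: [15,10,10,4,8] [25,12] [44,4] [32] [25] → 5 racks.
Total size 189U; any packing needs at least ⌈189/48⌉ = 4 racks.
An optimal packing achieves that bound: [44,4] [32,15] [25,12,10] [25,10,8,4] → 4 racks.
Excess: 5 − 4 = 1.

1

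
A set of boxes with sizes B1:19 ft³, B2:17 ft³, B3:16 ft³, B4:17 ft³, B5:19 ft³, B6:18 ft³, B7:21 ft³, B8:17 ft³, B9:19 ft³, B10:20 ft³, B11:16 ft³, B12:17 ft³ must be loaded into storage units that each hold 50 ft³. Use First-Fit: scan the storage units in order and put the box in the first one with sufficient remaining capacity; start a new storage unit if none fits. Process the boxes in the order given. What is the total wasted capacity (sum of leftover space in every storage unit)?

B1 (19 ft³) → storage unit 1 (remaining 31 ft³)
B2 (17 ft³) → storage unit 1 (remaining 14 ft³)
B3 (16 ft³) → storage unit 2 (remaining 34 ft³)
B4 (17 ft³) → storage unit 2 (remaining 17 ft³)
B5 (19 ft³) → storage unit 3 (remaining 31 ft³)
B6 (18 ft³) → storage unit 3 (remaining 13 ft³)
B7 (21 ft³) → storage unit 4 (remaining 29 ft³)
B8 (17 ft³) → storage unit 2 (remaining 0 ft³)
B9 (19 ft³) → storage unit 4 (remaining 10 ft³)
B10 (20 ft³) → storage unit 5 (remaining 30 ft³)
B11 (16 ft³) → storage unit 5 (remaining 14 ft³)
B12 (17 ft³) → storage unit 6 (remaining 33 ft³)
6 storage units × 50 ft³ = 300 ft³; used 216 ft³; unused 84 ft³.

84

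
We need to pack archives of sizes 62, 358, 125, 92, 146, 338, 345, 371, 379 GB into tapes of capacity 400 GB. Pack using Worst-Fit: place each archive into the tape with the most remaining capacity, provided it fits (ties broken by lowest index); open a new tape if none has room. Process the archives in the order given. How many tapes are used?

Put 62 GB in tape 1; 338 GB remain.
Put 358 GB in tape 2; 42 GB remain.
Put 125 GB in tape 1; 213 GB remain.
Put 92 GB in tape 1; 121 GB remain.
Put 146 GB in tape 3; 254 GB remain.
Put 338 GB in tape 4; 62 GB remain.
Put 345 GB in tape 5; 55 GB remain.
Put 371 GB in tape 6; 29 GB remain.
Put 379 GB in tape 7; 21 GB remain.

7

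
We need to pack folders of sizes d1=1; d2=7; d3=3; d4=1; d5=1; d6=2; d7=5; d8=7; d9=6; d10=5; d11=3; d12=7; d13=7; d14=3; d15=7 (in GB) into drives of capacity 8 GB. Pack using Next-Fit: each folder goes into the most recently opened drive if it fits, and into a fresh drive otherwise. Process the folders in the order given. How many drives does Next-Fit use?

drive 1: place d1 (1 GB), 7 GB left
drive 1: place d2 (7 GB), 0 GB left
drive 2: place d3 (3 GB), 5 GB left
drive 2: place d4 (1 GB), 4 GB left
drive 2: place d5 (1 GB), 3 GB left
drive 2: place d6 (2 GB), 1 GB left
drive 3: place d7 (5 GB), 3 GB left
drive 4: place d8 (7 GB), 1 GB left
drive 5: place d9 (6 GB), 2 GB left
drive 6: place d10 (5 GB), 3 GB left
drive 6: place d11 (3 GB), 0 GB left
drive 7: place d12 (7 GB), 1 GB left
drive 8: place d13 (7 GB), 1 GB left
drive 9: place d14 (3 GB), 5 GB left
drive 10: place d15 (7 GB), 1 GB left
Final drives: [1,7] [3,1,1,2] [5] [7] [6] [5,3] [7] [7] [3] [7].

10 drives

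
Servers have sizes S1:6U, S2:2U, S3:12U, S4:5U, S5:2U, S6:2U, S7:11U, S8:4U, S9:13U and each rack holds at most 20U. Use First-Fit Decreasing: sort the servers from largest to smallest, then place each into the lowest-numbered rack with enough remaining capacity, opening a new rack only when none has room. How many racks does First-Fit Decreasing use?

3

Sorted descending: 13, 12, 11, 6, 5, 4, 2, 2, 2.
Put 13U in rack 1; 7U remain.
Put 12U in rack 2; 8U remain.
Put 11U in rack 3; 9U remain.
Put 6U in rack 1; 1U remain.
Put 5U in rack 2; 3U remain.
Put 4U in rack 3; 5U remain.
Put 2U in rack 2; 1U remain.
Put 2U in rack 3; 3U remain.
Put 2U in rack 3; 1U remain.
Final racks: [13,6] [12,5,2] [11,4,2,2].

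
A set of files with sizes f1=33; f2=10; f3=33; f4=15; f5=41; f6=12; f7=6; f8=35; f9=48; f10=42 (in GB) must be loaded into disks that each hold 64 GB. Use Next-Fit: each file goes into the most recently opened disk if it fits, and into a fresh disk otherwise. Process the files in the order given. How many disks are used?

f1 (33 GB) → disk 1 (remaining 31 GB)
f2 (10 GB) → disk 1 (remaining 21 GB)
f3 (33 GB) → disk 2 (remaining 31 GB)
f4 (15 GB) → disk 2 (remaining 16 GB)
f5 (41 GB) → disk 3 (remaining 23 GB)
f6 (12 GB) → disk 3 (remaining 11 GB)
f7 (6 GB) → disk 3 (remaining 5 GB)
f8 (35 GB) → disk 4 (remaining 29 GB)
f9 (48 GB) → disk 5 (remaining 16 GB)
f10 (42 GB) → disk 6 (remaining 22 GB)

6 disks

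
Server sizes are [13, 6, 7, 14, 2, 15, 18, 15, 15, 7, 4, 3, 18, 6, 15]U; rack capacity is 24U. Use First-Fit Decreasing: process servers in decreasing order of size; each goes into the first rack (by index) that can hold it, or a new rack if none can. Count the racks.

Sorted descending: 18, 18, 15, 15, 15, 15, 14, 13, 7, 7, 6, 6, 4, 3, 2.
Put 18U in rack 1; 6U remain.
Put 18U in rack 2; 6U remain.
Put 15U in rack 3; 9U remain.
Put 15U in rack 4; 9U remain.
Put 15U in rack 5; 9U remain.
Put 15U in rack 6; 9U remain.
Put 14U in rack 7; 10U remain.
Put 13U in rack 8; 11U remain.
Put 7U in rack 3; 2U remain.
Put 7U in rack 4; 2U remain.
Put 6U in rack 1; 0U remain.
Put 6U in rack 2; 0U remain.
Put 4U in rack 5; 5U remain.
Put 3U in rack 5; 2U remain.
Put 2U in rack 3; 0U remain.
Final racks: [18,6] [18,6] [15,7,2] [15,7] [15,4,3] [15] [14] [13].

8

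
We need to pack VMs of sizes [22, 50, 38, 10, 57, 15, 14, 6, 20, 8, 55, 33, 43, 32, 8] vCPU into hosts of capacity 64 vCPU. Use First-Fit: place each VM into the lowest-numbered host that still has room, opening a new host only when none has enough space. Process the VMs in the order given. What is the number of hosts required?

Put 22 vCPU in host 1; 42 vCPU remain.
Put 50 vCPU in host 2; 14 vCPU remain.
Put 38 vCPU in host 1; 4 vCPU remain.
Put 10 vCPU in host 2; 4 vCPU remain.
Put 57 vCPU in host 3; 7 vCPU remain.
Put 15 vCPU in host 4; 49 vCPU remain.
Put 14 vCPU in host 4; 35 vCPU remain.
Put 6 vCPU in host 3; 1 vCPU remain.
Put 20 vCPU in host 4; 15 vCPU remain.
Put 8 vCPU in host 4; 7 vCPU remain.
Put 55 vCPU in host 5; 9 vCPU remain.
Put 33 vCPU in host 6; 31 vCPU remain.
Put 43 vCPU in host 7; 21 vCPU remain.
Put 32 vCPU in host 8; 32 vCPU remain.
Put 8 vCPU in host 5; 1 vCPU remain.

8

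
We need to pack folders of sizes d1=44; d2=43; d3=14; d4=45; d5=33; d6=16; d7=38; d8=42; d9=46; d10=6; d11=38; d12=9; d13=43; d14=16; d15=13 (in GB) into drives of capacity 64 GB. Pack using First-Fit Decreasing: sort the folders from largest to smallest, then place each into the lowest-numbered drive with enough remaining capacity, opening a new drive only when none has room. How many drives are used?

Sorted descending: 46, 45, 44, 43, 43, 42, 38, 38, 33, 16, 16, 14, 13, 9, 6.
Put 46 GB in drive 1; 18 GB remain.
Put 45 GB in drive 2; 19 GB remain.
Put 44 GB in drive 3; 20 GB remain.
Put 43 GB in drive 4; 21 GB remain.
Put 43 GB in drive 5; 21 GB remain.
Put 42 GB in drive 6; 22 GB remain.
Put 38 GB in drive 7; 26 GB remain.
Put 38 GB in drive 8; 26 GB remain.
Put 33 GB in drive 9; 31 GB remain.
Put 16 GB in drive 1; 2 GB remain.
Put 16 GB in drive 2; 3 GB remain.
Put 14 GB in drive 3; 6 GB remain.
Put 13 GB in drive 4; 8 GB remain.
Put 9 GB in drive 5; 12 GB remain.
Put 6 GB in drive 3; 0 GB remain.

9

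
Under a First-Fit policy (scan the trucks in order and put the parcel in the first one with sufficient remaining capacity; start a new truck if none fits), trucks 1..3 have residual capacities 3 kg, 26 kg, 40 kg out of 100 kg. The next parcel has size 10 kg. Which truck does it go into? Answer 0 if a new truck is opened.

2

Trucks with room: truck 2 (26 kg), truck 3 (40 kg).
The first with room is truck 2.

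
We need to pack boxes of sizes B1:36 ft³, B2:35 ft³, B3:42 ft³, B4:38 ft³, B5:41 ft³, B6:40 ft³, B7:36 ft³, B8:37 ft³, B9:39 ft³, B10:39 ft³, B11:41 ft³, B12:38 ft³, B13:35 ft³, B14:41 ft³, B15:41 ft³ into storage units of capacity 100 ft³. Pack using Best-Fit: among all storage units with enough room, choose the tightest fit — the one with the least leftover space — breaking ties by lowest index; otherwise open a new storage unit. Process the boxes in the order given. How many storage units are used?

8

storage unit 1: place B1 (36 ft³), 64 ft³ left
storage unit 1: place B2 (35 ft³), 29 ft³ left
storage unit 2: place B3 (42 ft³), 58 ft³ left
storage unit 2: place B4 (38 ft³), 20 ft³ left
storage unit 3: place B5 (41 ft³), 59 ft³ left
storage unit 3: place B6 (40 ft³), 19 ft³ left
storage unit 4: place B7 (36 ft³), 64 ft³ left
storage unit 4: place B8 (37 ft³), 27 ft³ left
storage unit 5: place B9 (39 ft³), 61 ft³ left
storage unit 5: place B10 (39 ft³), 22 ft³ left
storage unit 6: place B11 (41 ft³), 59 ft³ left
storage unit 6: place B12 (38 ft³), 21 ft³ left
storage unit 7: place B13 (35 ft³), 65 ft³ left
storage unit 7: place B14 (41 ft³), 24 ft³ left
storage unit 8: place B15 (41 ft³), 59 ft³ left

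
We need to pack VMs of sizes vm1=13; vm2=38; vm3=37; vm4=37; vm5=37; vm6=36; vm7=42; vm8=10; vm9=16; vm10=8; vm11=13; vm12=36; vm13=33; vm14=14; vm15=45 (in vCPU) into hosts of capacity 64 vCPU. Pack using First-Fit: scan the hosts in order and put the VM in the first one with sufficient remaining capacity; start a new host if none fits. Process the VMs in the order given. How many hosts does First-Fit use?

9

host 1: place vm1 (13 vCPU), 51 vCPU left
host 1: place vm2 (38 vCPU), 13 vCPU left
host 2: place vm3 (37 vCPU), 27 vCPU left
host 3: place vm4 (37 vCPU), 27 vCPU left
host 4: place vm5 (37 vCPU), 27 vCPU left
host 5: place vm6 (36 vCPU), 28 vCPU left
host 6: place vm7 (42 vCPU), 22 vCPU left
host 1: place vm8 (10 vCPU), 3 vCPU left
host 2: place vm9 (16 vCPU), 11 vCPU left
host 2: place vm10 (8 vCPU), 3 vCPU left
host 3: place vm11 (13 vCPU), 14 vCPU left
host 7: place vm12 (36 vCPU), 28 vCPU left
host 8: place vm13 (33 vCPU), 31 vCPU left
host 3: place vm14 (14 vCPU), 0 vCPU left
host 9: place vm15 (45 vCPU), 19 vCPU left
Final hosts: [13,38,10] [37,16,8] [37,13,14] [37] [36] [42] [36] [33] [45].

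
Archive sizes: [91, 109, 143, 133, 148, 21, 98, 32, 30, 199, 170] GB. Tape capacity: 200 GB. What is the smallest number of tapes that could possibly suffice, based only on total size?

6 tapes

Total size = 91 + 109 + 143 + 133 + 148 + 21 + 98 + 32 + 30 + 199 + 170 = 1174 GB.
⌈1174 / 200⌉ = 6.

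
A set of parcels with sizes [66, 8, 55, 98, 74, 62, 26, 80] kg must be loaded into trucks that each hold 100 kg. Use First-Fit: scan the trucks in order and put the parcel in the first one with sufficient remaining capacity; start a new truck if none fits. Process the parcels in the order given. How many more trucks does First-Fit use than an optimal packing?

0

First-Fit: [66,8,26] [55] [98] [74] [62] [80] → 6 trucks.
6 parcels exceed 50 kg (half the capacity), and no two of those can share a truck, so at least 6 trucks are needed.
So 6 is already optimal.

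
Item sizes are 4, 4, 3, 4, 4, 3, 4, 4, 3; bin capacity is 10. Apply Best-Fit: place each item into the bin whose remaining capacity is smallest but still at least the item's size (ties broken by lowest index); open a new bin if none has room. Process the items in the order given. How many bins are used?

4 → bin 1 (remaining 6)
4 → bin 1 (remaining 2)
3 → bin 2 (remaining 7)
4 → bin 2 (remaining 3)
4 → bin 3 (remaining 6)
3 → bin 2 (remaining 0)
4 → bin 3 (remaining 2)
4 → bin 4 (remaining 6)
3 → bin 4 (remaining 3)

4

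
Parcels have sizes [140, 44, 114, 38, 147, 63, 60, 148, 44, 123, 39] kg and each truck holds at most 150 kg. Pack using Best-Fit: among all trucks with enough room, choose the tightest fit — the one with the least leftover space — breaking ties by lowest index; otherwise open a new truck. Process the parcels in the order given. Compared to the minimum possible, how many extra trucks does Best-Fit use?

Best-Fit: [140] [44,38,63] [114] [147] [60,44,39] [148] [123] → 7 trucks.
Total size 960 kg; any packing needs at least ⌈960/150⌉ = 7 trucks.
So 7 is already optimal.

0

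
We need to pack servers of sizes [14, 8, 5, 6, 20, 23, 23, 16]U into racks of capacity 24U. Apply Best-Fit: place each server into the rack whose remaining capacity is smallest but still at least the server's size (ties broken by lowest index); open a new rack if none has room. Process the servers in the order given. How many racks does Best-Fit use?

6 racks

rack 1: place 14U, 10U left
rack 1: place 8U, 2U left
rack 2: place 5U, 19U left
rack 2: place 6U, 13U left
rack 3: place 20U, 4U left
rack 4: place 23U, 1U left
rack 5: place 23U, 1U left
rack 6: place 16U, 8U left
Final racks: [14,8] [5,6] [20] [23] [23] [16].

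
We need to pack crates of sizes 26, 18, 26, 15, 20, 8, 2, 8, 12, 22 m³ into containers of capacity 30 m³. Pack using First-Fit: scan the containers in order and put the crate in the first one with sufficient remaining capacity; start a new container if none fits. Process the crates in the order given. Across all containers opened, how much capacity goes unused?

container 1: place 26 m³, 4 m³ left
container 2: place 18 m³, 12 m³ left
container 3: place 26 m³, 4 m³ left
container 4: place 15 m³, 15 m³ left
container 5: place 20 m³, 10 m³ left
container 2: place 8 m³, 4 m³ left
container 1: place 2 m³, 2 m³ left
container 4: place 8 m³, 7 m³ left
container 6: place 12 m³, 18 m³ left
container 7: place 22 m³, 8 m³ left
7 containers × 30 m³ = 210 m³; used 157 m³; unused 53 m³.

53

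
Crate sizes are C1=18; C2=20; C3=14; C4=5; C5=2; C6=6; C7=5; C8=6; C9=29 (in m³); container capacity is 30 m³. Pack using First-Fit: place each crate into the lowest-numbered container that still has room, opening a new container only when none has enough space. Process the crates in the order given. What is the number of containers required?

C1 (18 m³) → container 1 (remaining 12 m³)
C2 (20 m³) → container 2 (remaining 10 m³)
C3 (14 m³) → container 3 (remaining 16 m³)
C4 (5 m³) → container 1 (remaining 7 m³)
C5 (2 m³) → container 1 (remaining 5 m³)
C6 (6 m³) → container 2 (remaining 4 m³)
C7 (5 m³) → container 1 (remaining 0 m³)
C8 (6 m³) → container 3 (remaining 10 m³)
C9 (29 m³) → container 4 (remaining 1 m³)

4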